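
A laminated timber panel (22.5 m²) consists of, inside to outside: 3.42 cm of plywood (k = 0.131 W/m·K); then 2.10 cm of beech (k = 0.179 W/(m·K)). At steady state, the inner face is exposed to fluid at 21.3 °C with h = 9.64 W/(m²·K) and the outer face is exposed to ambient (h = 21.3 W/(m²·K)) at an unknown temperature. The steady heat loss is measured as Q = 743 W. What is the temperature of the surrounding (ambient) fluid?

Series resistances:
  R_conv,in = 1/(hA) = 1/(9.64·22.5) = 0.004610 K/W
  R_plywood = L/(kA) = 0.0342/(0.131·22.5) = 0.01160 K/W
  R_beech = L/(kA) = 0.0210/(0.179·22.5) = 0.005214 K/W
  R_conv,out = 1/(hA) = 1/(21.3·22.5) = 0.002087 K/W
ΣR = 0.02351 K/W
ΔT = Q·ΣR = 743 × 0.02351 = 17.47 K
Heat flows outward, so T_out = T_in − ΔT = 21.3 − 17.47 = 3.83 °C

T_out = 3.83 °C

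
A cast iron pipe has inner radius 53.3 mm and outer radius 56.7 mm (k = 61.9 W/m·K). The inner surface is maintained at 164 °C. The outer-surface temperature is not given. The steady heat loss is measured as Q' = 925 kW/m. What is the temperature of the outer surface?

T_out = 16.9 °C

Sum the resistances:
  R'_cast iron = ln(0.0567/0.0533)/(2πk) = 0.06184/(2π·61.9) = 1.590×10^-4 m·K/W
ΣR = 1.590×10^-4 m·K/W
ΔT = Q'·ΣR = 9.25×10^5 × 1.590×10^-4 = 147.1 K
Heat flows outward, so T_out = T_in − ΔT = 164 − 147.1 = 16.9 °C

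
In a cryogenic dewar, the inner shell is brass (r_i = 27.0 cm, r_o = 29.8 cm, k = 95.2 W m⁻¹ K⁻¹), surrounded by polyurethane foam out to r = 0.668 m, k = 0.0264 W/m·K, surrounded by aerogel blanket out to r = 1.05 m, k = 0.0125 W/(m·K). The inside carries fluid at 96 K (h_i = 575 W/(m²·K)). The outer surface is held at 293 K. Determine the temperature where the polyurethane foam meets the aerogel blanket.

T = 217.7 K

Treat each layer as a resistance in series:
  R_conv,in = 1/(4πr²h) = 1/(4π·0.270²·575) = 0.001898 K/W
  R_brass = (1/0.270 − 1/0.298)/(4πk) = 0.3480/(4π·95.2) = 2.909×10^-4 K/W
  R_polyurethane foam = (1/0.298 − 1/0.668)/(4πk) = 1.859/(4π·0.0264) = 5.603 K/W
  R_aerogel blanket = (1/0.668 − 1/1.05)/(4πk) = 0.5446/(4π·0.0125) = 3.467 K/W
ΣR = 0.001898 + 2.909×10^-4 + 5.603 + 3.467 = 9.072 K/W
Q = ΔT/ΣR = (96 K − 293 K)/9.072 = -21.72 W
From the inner boundary to the polyurethane foam/aerogel blanket interface, ΣR_partial = 5.605 K/W.
T_interface = T_in − Q·ΣR_partial = 96 K − (-21.72)(5.605) = 217.7 K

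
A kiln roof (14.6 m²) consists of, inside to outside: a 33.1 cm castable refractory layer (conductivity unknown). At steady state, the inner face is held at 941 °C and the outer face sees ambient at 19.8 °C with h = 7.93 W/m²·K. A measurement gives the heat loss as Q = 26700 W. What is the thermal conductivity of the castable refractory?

ΣR = ΔT/Q = |941 − 19.8|/26700 = 0.03450 K/W
Known resistances:
  R_conv,out = 1/(hA) = 1/(7.93·14.6) = 0.008637 K/W
R_castable refractory = ΣR − ΣR_known = 0.03450 − 0.008637 = 0.02586 K/W
L/(kA) = 0.02586 ⇒ k = 0.331/(0.02586·14.6) = 0.877 W/m·K

k = 0.877 W/m·K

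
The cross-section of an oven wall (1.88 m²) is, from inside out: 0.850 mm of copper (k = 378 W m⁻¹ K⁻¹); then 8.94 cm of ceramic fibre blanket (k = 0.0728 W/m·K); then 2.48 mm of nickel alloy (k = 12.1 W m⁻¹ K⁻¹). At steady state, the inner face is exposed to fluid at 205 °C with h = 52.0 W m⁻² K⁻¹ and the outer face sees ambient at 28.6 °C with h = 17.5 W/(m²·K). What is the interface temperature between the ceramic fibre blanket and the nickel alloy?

T = 36.4 °C

Treat each layer as a resistance in series:
  R_conv,in = 1/(hA) = 1/(52.0·1.88) = 0.01023 K/W
  R_copper = L/(kA) = 8.50×10^-4/(378·1.88) = 1.196×10^-6 K/W
  R_ceramic fibre blanket = L/(kA) = 0.0894/(0.0728·1.88) = 0.6532 K/W
  R_nickel alloy = L/(kA) = 0.00248/(12.1·1.88) = 1.090×10^-4 K/W
  R_conv,out = 1/(hA) = 1/(17.5·1.88) = 0.03040 K/W
ΣR = 0.01023 + 1.196×10^-6 + 0.6532 + 1.090×10^-4 + 0.03040 = 0.6939 K/W
Q = ΔT/ΣR = (205 °C − 28.6 °C)/0.6939 = 254.2 W
From the inner boundary to the ceramic fibre blanket/nickel alloy interface, ΣR_partial = 0.6634 K/W.
T_interface = T_in − Q·ΣR_partial = 205 °C − (254.2)(0.6634) = 36.4 °C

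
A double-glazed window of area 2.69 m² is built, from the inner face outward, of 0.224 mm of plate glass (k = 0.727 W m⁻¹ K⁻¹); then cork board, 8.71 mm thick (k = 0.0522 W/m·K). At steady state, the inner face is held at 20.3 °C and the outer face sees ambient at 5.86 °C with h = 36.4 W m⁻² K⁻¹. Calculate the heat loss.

Treat each layer as a resistance in series:
  R_plate glass = L/(kA) = 2.24×10^-4/(0.727·2.69) = 1.145×10^-4 K/W
  R_cork board = L/(kA) = 0.00871/(0.0522·2.69) = 0.06203 K/W
  R_conv,out = 1/(hA) = 1/(36.4·2.69) = 0.01021 K/W
ΣR = 1.145×10^-4 + 0.06203 + 0.01021 = 0.07235 K/W
Q = ΔT/ΣR = (20.3 °C − 5.86 °C)/0.07235 = 200 W

Q = 200 W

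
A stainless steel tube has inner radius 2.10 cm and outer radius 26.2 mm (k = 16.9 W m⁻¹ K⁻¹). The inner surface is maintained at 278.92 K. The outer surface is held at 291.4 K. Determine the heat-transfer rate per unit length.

Q' = 5990 W/m

Q' = 2πk·ΔT/ln(r₂/r₁) = 2π × 16.9 × 12.48 / ln(0.0262/0.0210) = 5990 W/m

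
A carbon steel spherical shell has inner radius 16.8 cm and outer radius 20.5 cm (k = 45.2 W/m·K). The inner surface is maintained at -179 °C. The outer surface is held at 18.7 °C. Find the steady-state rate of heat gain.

Q = 105 kW

Q = 4πk·ΔT/(1/r₁ − 1/r₂) = 4π × 45.2 × 197.7 / (1/0.168 − 1/0.205) = 1.05×10^5 W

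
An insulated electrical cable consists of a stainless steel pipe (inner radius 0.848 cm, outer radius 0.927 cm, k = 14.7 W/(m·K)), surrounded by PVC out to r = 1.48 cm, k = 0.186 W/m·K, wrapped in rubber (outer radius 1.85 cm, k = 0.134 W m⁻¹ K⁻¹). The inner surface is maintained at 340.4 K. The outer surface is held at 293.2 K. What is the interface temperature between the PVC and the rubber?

Resistance network (inner→outer):
  R'_stainless steel = ln(0.00927/0.00848)/(2πk) = 0.08907/(2π·14.7) = 9.644×10^-4 m·K/W
  R'_PVC = ln(0.0148/0.00927)/(2πk) = 0.4678/(2π·0.186) = 0.4003 m·K/W
  R'_rubber = ln(0.0185/0.0148)/(2πk) = 0.2231/(2π·0.134) = 0.2650 m·K/W
ΣR = 9.644×10^-4 + 0.4003 + 0.2650 = 0.6663 m·K/W
Q' = ΔT/ΣR = (340.4 K − 293.2 K)/0.6663 = 70.84 W/m
From the inner boundary to the PVC/rubber interface, ΣR_partial = 0.4013 m·K/W.
T_interface = T_in − Q'·ΣR_partial = 340.4 K − (70.84)(0.4013) = 312.0 K

T = 312.0 K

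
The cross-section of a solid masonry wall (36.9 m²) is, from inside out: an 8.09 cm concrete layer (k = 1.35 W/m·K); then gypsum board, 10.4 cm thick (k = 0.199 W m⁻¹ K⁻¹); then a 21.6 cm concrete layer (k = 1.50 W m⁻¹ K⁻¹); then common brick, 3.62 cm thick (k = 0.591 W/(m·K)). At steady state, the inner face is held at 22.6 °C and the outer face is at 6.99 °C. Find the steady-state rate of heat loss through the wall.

Q = 731 W

Treat each layer as a resistance in series:
  R_concrete = L/(kA) = 0.0809/(1.35·36.9) = 0.001624 K/W
  R_gypsum board = L/(kA) = 0.104/(0.199·36.9) = 0.01416 K/W
  R_concrete = L/(kA) = 0.216/(1.50·36.9) = 0.003902 K/W
  R_common brick = L/(kA) = 0.0362/(0.591·36.9) = 0.001660 K/W
ΣR = 0.001624 + 0.01416 + 0.003902 + 0.001660 = 0.02135 K/W
Q = ΔT/ΣR = (22.6 °C − 6.99 °C)/0.02135 = 731 W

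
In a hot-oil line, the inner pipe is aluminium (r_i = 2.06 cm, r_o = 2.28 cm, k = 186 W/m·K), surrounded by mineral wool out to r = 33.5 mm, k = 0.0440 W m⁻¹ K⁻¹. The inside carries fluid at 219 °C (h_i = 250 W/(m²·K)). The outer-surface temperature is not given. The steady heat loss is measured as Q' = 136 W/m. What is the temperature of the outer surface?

Sum the resistances:
  R'_conv,in = 1/(2πr h) = 1/(2π·0.0206·250) = 0.03090 m·K/W
  R'_aluminium = ln(0.0228/0.0206)/(2πk) = 0.1015/(2π·186) = 8.682×10^-5 m·K/W
  R'_mineral wool = ln(0.0335/0.0228)/(2πk) = 0.3848/(2π·0.0440) = 1.392 m·K/W
ΣR = 1.423 m·K/W
ΔT = Q'·ΣR = 136 × 1.423 = 193.5 K
Heat flows outward, so T_out = T_in − ΔT = 219 − 193.5 = 25.5 °C

T_out = 25.5 °C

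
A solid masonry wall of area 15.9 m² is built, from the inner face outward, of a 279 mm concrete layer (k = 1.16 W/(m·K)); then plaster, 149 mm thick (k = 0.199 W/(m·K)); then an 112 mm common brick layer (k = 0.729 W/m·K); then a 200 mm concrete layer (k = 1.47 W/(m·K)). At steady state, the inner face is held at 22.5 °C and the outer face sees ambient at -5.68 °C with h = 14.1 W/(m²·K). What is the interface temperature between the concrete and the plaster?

Resistance network (inner→outer):
  R_concrete = L/(kA) = 0.279/(1.16·15.9) = 0.01513 K/W
  R_plaster = L/(kA) = 0.149/(0.199·15.9) = 0.04709 K/W
  R_common brick = L/(kA) = 0.112/(0.729·15.9) = 0.009663 K/W
  R_concrete = L/(kA) = 0.200/(1.47·15.9) = 0.008557 K/W
  R_conv,out = 1/(hA) = 1/(14.1·15.9) = 0.004461 K/W
ΣR = 0.01513 + 0.04709 + 0.009663 + 0.008557 + 0.004461 = 0.08490 K/W
Q = ΔT/ΣR = (22.5 °C − -5.68 °C)/0.08490 = 331.9 W
From the inner boundary to the concrete/plaster interface, ΣR_partial = 0.01513 K/W.
T_interface = T_in − Q·ΣR_partial = 22.5 °C − (331.9)(0.01513) = 17.5 °C

T = 17.5 °C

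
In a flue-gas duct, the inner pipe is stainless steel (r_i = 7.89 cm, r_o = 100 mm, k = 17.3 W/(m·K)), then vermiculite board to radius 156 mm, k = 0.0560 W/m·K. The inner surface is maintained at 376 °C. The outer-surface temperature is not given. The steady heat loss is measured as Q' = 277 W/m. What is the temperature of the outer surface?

T_out = 25.3 °C

Sum the resistances:
  R'_stainless steel = ln(0.100/0.0789)/(2πk) = 0.2370/(2π·17.3) = 0.002180 m·K/W
  R'_vermiculite board = ln(0.156/0.100)/(2πk) = 0.4447/(2π·0.0560) = 1.264 m·K/W
ΣR = 1.266 m·K/W
ΔT = Q'·ΣR = 277 × 1.266 = 350.7 K
Heat flows outward, so T_out = T_in − ΔT = 376 − 350.7 = 25.3 °C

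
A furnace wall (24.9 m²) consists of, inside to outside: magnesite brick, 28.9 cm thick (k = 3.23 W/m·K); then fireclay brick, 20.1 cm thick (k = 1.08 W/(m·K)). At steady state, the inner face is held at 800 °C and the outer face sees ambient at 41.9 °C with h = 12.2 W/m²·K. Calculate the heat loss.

Series thermal resistances, inner to outer:
  R_magnesite brick = L/(kA) = 0.289/(3.23·24.9) = 0.003593 K/W
  R_fireclay brick = L/(kA) = 0.201/(1.08·24.9) = 0.007474 K/W
  R_conv,out = 1/(hA) = 1/(12.2·24.9) = 0.003292 K/W
ΣR = 0.003593 + 0.007474 + 0.003292 = 0.01436 K/W
Q = ΔT/ΣR = (800 °C − 41.9 °C)/0.01436 = 52800 W

Q = 52800 W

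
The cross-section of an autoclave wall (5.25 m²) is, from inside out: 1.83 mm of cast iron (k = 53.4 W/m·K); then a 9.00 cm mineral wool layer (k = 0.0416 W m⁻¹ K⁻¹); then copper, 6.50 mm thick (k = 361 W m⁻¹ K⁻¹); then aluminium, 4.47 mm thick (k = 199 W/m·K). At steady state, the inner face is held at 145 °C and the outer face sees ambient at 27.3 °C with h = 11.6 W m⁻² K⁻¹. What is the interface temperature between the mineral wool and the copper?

Resistance network (inner→outer):
  R_cast iron = L/(kA) = 0.00183/(53.4·5.25) = 6.528×10^-6 K/W
  R_mineral wool = L/(kA) = 0.0900/(0.0416·5.25) = 0.4121 K/W
  R_copper = L/(kA) = 0.00650/(361·5.25) = 3.430×10^-6 K/W
  R_aluminium = L/(kA) = 0.00447/(199·5.25) = 4.279×10^-6 K/W
  R_conv,out = 1/(hA) = 1/(11.6·5.25) = 0.01642 K/W
ΣR = 6.528×10^-6 + 0.4121 + 3.430×10^-6 + 4.279×10^-6 + 0.01642 = 0.4285 K/W
Q = ΔT/ΣR = (145 °C − 27.3 °C)/0.4285 = 274.7 W
From the inner boundary to the mineral wool/copper interface, ΣR_partial = 0.4121 K/W.
T_interface = T_in − Q·ΣR_partial = 145 °C − (274.7)(0.4121) = 31.8 °C

T = 31.8 °C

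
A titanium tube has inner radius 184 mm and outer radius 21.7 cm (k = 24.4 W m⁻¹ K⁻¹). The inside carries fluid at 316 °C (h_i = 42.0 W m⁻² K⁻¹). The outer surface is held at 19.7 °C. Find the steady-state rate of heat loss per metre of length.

Series thermal resistances, inner to outer:
  R'_conv,in = 1/(2πr h) = 1/(2π·0.184·42.0) = 0.02059 m·K/W
  R'_titanium = ln(0.217/0.184)/(2πk) = 0.1650/(2π·24.4) = 0.001076 m·K/W
ΣR = 0.02059 + 0.001076 = 0.02167 m·K/W
Q' = ΔT/ΣR = (316 °C − 19.7 °C)/0.02167 = 13700 W/m

Q' = 13700 W/m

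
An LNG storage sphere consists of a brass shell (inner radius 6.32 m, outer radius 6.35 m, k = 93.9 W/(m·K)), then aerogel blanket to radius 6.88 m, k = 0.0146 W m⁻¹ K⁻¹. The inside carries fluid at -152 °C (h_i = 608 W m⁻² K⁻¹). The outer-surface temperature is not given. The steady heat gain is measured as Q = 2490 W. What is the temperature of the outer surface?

T_out = 12.7 °C

Sum the resistances:
  R_conv,in = 1/(4πr²h) = 1/(4π·6.32²·608) = 3.277×10^-6 K/W
  R_brass = (1/6.32 − 1/6.35)/(4πk) = 7.475×10^-4/(4π·93.9) = 6.335×10^-7 K/W
  R_aerogel blanket = (1/6.35 − 1/6.88)/(4πk) = 0.01213/(4π·0.0146) = 0.06612 K/W
ΣR = 0.06613 K/W
ΔT = Q·ΣR = 2490 × 0.06613 = 164.7 K
Heat flows inward, so T_out = T_in + ΔT = -152 + 164.7 = 12.7 °C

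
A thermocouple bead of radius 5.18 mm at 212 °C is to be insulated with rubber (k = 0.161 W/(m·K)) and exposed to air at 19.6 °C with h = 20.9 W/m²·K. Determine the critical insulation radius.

For a sphere, r_cr = 2k_ins/h = 2·0.161/20.9 = 0.0154 m = 1.54 cm

r_cr = 1.54 cm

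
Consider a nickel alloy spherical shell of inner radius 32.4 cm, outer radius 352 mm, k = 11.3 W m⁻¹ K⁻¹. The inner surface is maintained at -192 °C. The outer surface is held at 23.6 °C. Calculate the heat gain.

Q = 4πk·ΔT/(1/r₁ − 1/r₂) = 4π × 11.3 × 215.6 / (1/0.324 − 1/0.352) = 1.25×10^5 W

Q = 1.25×10^5 W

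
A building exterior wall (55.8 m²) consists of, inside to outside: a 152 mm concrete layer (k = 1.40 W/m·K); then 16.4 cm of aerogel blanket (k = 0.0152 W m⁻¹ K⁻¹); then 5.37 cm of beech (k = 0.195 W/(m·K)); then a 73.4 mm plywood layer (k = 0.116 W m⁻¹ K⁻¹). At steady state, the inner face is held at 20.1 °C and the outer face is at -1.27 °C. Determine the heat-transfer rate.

Q = 101 W

Treat each layer as a resistance in series:
  R_concrete = L/(kA) = 0.152/(1.40·55.8) = 0.001946 K/W
  R_aerogel blanket = L/(kA) = 0.164/(0.0152·55.8) = 0.1934 K/W
  R_beech = L/(kA) = 0.0537/(0.195·55.8) = 0.004935 K/W
  R_plywood = L/(kA) = 0.0734/(0.116·55.8) = 0.01134 K/W
ΣR = 0.001946 + 0.1934 + 0.004935 + 0.01134 = 0.2116 K/W
Q = ΔT/ΣR = (20.1 °C − -1.27 °C)/0.2116 = 101 W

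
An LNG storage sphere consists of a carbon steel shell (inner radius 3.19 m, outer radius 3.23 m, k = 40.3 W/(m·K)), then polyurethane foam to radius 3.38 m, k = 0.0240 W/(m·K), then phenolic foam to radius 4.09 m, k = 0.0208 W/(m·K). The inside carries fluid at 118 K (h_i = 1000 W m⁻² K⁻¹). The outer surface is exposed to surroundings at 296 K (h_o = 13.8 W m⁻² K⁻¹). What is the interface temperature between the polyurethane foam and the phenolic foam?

T = 151 K

Series thermal resistances, inner to outer:
  R_conv,in = 1/(4πr²h) = 1/(4π·3.19²·1000) = 7.820×10^-6 K/W
  R_carbon steel = (1/3.19 − 1/3.23)/(4πk) = 0.003882/(4π·40.3) = 7.666×10^-6 K/W
  R_polyurethane foam = (1/3.23 − 1/3.38)/(4πk) = 0.01374/(4π·0.0240) = 0.04556 K/W
  R_phenolic foam = (1/3.38 − 1/4.09)/(4πk) = 0.05136/(4π·0.0208) = 0.1965 K/W
  R_conv,out = 1/(4πr²h) = 1/(4π·4.09²·13.8) = 3.447×10^-4 K/W
ΣR = 7.820×10^-6 + 7.666×10^-6 + 0.04556 + 0.1965 + 3.447×10^-4 = 0.2424 K/W
Q = ΔT/ΣR = (118 K − 296 K)/0.2424 = -734.3 W
From the inner boundary to the polyurethane foam/phenolic foam interface, ΣR_partial = 0.04558 K/W.
T_interface = T_in − Q·ΣR_partial = 118 K − (-734.3)(0.04558) = 151 K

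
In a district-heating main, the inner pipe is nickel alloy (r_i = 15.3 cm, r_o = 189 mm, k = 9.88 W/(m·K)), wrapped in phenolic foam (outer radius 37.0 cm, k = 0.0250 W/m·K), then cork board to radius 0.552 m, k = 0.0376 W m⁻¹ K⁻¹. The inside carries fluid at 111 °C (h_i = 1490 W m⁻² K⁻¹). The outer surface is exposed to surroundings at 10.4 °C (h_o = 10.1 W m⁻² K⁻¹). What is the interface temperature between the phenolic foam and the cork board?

Series thermal resistances, inner to outer:
  R'_conv,in = 1/(2πr h) = 1/(2π·0.153·1490) = 6.981×10^-4 m·K/W
  R'_nickel alloy = ln(0.189/0.153)/(2πk) = 0.2113/(2π·9.88) = 0.003404 m·K/W
  R'_phenolic foam = ln(0.370/0.189)/(2πk) = 0.6718/(2π·0.0250) = 4.277 m·K/W
  R'_cork board = ln(0.552/0.370)/(2πk) = 0.4000/(2π·0.0376) = 1.693 m·K/W
  R'_conv,out = 1/(2πr h) = 1/(2π·0.552·10.1) = 0.02855 m·K/W
ΣR = 6.981×10^-4 + 0.003404 + 4.277 + 1.693 + 0.02855 = 6.003 m·K/W
Q' = ΔT/ΣR = (111 °C − 10.4 °C)/6.003 = 16.76 W/m
From the inner boundary to the phenolic foam/cork board interface, ΣR_partial = 4.281 m·K/W.
T_interface = T_in − Q'·ΣR_partial = 111 °C − (16.76)(4.281) = 39.3 °C

T = 39.3 °C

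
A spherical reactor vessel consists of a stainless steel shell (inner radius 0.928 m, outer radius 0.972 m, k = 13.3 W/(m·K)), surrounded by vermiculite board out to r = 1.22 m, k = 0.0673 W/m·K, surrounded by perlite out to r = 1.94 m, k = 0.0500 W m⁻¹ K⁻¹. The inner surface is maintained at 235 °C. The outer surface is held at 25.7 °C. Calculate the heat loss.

Q = 286 W

Resistance network (inner→outer):
  R_stainless steel = (1/0.928 − 1/0.972)/(4πk) = 0.04878/(4π·13.3) = 2.919×10^-4 K/W
  R_vermiculite board = (1/0.972 − 1/1.22)/(4πk) = 0.2091/(4π·0.0673) = 0.2473 K/W
  R_perlite = (1/1.22 − 1/1.94)/(4πk) = 0.3042/(4π·0.0500) = 0.4842 K/W
ΣR = 2.919×10^-4 + 0.2473 + 0.4842 = 0.7318 K/W
Q = ΔT/ΣR = (235 °C − 25.7 °C)/0.7318 = 286 W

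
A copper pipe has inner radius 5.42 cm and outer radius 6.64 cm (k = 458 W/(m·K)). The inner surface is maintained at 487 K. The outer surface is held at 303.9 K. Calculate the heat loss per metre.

Q' = 2πk·ΔT/ln(r₂/r₁) = 2π × 458 × 183.1 / ln(0.0664/0.0542) = 2.60×10^6 W/m

Q' = 2600 kW/m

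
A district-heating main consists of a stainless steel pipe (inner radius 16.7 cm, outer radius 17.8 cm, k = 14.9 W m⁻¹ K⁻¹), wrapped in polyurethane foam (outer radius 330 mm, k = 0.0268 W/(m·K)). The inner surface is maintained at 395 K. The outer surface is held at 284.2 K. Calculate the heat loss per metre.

Series thermal resistances, inner to outer:
  R'_stainless steel = ln(0.178/0.167)/(2πk) = 0.06379/(2π·14.9) = 6.814×10^-4 m·K/W
  R'_polyurethane foam = ln(0.330/0.178)/(2πk) = 0.6173/(2π·0.0268) = 3.666 m·K/W
ΣR = 6.814×10^-4 + 3.666 = 3.667 m·K/W
Q' = ΔT/ΣR = (395 K − 284.2 K)/3.667 = 30.2 W/m

Q' = 30.2 W/m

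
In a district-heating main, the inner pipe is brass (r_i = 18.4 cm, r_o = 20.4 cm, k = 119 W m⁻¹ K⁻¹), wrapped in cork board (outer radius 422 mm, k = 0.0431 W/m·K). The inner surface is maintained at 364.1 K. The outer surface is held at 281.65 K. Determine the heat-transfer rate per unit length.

Treat each layer as a resistance in series:
  R'_brass = ln(0.204/0.184)/(2πk) = 0.1032/(2π·119) = 1.380×10^-4 m·K/W
  R'_cork board = ln(0.422/0.204)/(2πk) = 0.7269/(2π·0.0431) = 2.684 m·K/W
ΣR = 1.380×10^-4 + 2.684 = 2.684 m·K/W
Q' = ΔT/ΣR = (364.1 K − 281.65 K)/2.684 = 30.7 W/m

Q' = 30.7 W/m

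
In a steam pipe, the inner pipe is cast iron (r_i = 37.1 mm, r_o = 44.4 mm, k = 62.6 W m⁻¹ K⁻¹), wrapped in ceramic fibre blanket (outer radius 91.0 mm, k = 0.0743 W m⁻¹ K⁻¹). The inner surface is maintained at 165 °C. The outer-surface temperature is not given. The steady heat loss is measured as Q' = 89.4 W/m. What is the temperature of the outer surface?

T_out = 27.5 °C

Series resistances:
  R'_cast iron = ln(0.0444/0.0371)/(2πk) = 0.1796/(2π·62.6) = 4.567×10^-4 m·K/W
  R'_ceramic fibre blanket = ln(0.0910/0.0444)/(2πk) = 0.7176/(2π·0.0743) = 1.537 m·K/W
ΣR = 1.538 m·K/W
ΔT = Q'·ΣR = 89.4 × 1.538 = 137.5 K
Heat flows outward, so T_out = T_in − ΔT = 165 − 137.5 = 27.5 °C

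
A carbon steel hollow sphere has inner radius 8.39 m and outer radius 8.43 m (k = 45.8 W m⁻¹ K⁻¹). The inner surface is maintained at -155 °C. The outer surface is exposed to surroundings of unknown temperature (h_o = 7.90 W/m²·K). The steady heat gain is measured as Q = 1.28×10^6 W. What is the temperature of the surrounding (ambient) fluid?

Sum the resistances:
  R_carbon steel = (1/8.39 − 1/8.43)/(4πk) = 5.655×10^-4/(4π·45.8) = 9.826×10^-7 K/W
  R_conv,out = 1/(4πr²h) = 1/(4π·8.43²·7.90) = 1.417×10^-4 K/W
ΣR = 1.427×10^-4 K/W
ΔT = Q·ΣR = 1.28×10^6 × 1.427×10^-4 = 182.7 K
Heat flows inward, so T_out = T_in + ΔT = -155 + 182.7 = 27.7 °C

T_out = 27.7 °C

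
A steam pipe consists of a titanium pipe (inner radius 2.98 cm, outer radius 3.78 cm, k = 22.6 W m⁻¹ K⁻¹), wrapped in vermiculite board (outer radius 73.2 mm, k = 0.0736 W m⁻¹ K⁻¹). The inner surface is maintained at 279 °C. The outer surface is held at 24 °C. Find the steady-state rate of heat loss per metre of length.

Q' = 178 W/m

Resistance network (inner→outer):
  R'_titanium = ln(0.0378/0.0298)/(2πk) = 0.2378/(2π·22.6) = 0.001675 m·K/W
  R'_vermiculite board = ln(0.0732/0.0378)/(2πk) = 0.6609/(2π·0.0736) = 1.429 m·K/W
ΣR = 0.001675 + 1.429 = 1.431 m·K/W
Q' = ΔT/ΣR = (279 °C − 24 °C)/1.431 = 178 W/m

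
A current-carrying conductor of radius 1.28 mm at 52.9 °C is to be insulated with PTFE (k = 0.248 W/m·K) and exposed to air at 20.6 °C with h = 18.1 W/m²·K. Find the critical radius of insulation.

r_cr = 1.37 cm

For a cylinder, r_cr = k_ins/h = 0.248/18.1 = 0.0137 m = 1.37 cm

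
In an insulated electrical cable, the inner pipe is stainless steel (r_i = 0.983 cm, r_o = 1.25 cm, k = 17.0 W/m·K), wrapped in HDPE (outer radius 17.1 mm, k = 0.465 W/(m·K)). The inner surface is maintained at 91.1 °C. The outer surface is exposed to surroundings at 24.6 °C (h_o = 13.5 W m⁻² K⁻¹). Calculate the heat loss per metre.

Treat each layer as a resistance in series:
  R'_stainless steel = ln(0.0125/0.00983)/(2πk) = 0.2403/(2π·17.0) = 0.002250 m·K/W
  R'_HDPE = ln(0.0171/0.0125)/(2πk) = 0.3133/(2π·0.465) = 0.1072 m·K/W
  R'_conv,out = 1/(2πr h) = 1/(2π·0.0171·13.5) = 0.6894 m·K/W
ΣR = 0.002250 + 0.1072 + 0.6894 = 0.7989 m·K/W
Q' = ΔT/ΣR = (91.1 °C − 24.6 °C)/0.7989 = 83.2 W/m

Q' = 83.2 W/m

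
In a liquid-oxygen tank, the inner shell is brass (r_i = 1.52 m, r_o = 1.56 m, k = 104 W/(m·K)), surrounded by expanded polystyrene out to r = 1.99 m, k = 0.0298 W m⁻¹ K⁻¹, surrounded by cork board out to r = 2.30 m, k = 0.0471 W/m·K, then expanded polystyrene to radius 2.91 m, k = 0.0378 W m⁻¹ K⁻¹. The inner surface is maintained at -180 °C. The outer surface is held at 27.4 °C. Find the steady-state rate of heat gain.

Q = 307 W

Resistance network (inner→outer):
  R_brass = (1/1.52 − 1/1.56)/(4πk) = 0.01687/(4π·104) = 1.291×10^-5 K/W
  R_expanded polystyrene = (1/1.56 − 1/1.99)/(4πk) = 0.1385/(4π·0.0298) = 0.3699 K/W
  R_cork board = (1/1.99 − 1/2.30)/(4πk) = 0.06773/(4π·0.0471) = 0.1144 K/W
  R_expanded polystyrene = (1/2.30 − 1/2.91)/(4πk) = 0.09114/(4π·0.0378) = 0.1919 K/W
ΣR = 1.291×10^-5 + 0.3699 + 0.1144 + 0.1919 = 0.6762 K/W
Q = ΔT/ΣR = (-180 °C − 27.4 °C)/0.6762 = -307 W
(Negative Q ⇒ heat flows inward; heat gain = 307 W.)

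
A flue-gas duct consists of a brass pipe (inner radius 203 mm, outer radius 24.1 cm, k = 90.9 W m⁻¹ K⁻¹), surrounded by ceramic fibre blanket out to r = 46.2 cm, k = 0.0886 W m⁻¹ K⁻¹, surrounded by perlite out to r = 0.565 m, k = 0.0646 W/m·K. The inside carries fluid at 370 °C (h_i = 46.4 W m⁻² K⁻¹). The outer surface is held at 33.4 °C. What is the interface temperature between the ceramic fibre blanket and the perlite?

T = 133 °C

Series thermal resistances, inner to outer:
  R'_conv,in = 1/(2πr h) = 1/(2π·0.203·46.4) = 0.01690 m·K/W
  R'_brass = ln(0.241/0.203)/(2πk) = 0.1716/(2π·90.9) = 3.004×10^-4 m·K/W
  R'_ceramic fibre blanket = ln(0.462/0.241)/(2πk) = 0.6508/(2π·0.0886) = 1.169 m·K/W
  R'_perlite = ln(0.565/0.462)/(2πk) = 0.2013/(2π·0.0646) = 0.4958 m·K/W
ΣR = 0.01690 + 3.004×10^-4 + 1.169 + 0.4958 = 1.682 m·K/W
Q' = ΔT/ΣR = (370 °C − 33.4 °C)/1.682 = 200.1 W/m
From the inner boundary to the ceramic fibre blanket/perlite interface, ΣR_partial = 1.186 m·K/W.
T_interface = T_in − Q'·ΣR_partial = 370 °C − (200.1)(1.186) = 133 °C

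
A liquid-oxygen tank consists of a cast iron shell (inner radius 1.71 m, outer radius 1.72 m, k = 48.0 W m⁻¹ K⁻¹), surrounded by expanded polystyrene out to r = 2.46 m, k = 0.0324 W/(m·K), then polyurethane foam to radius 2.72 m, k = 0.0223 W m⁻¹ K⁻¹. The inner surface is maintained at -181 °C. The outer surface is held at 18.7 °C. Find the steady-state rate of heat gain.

Q = 351 W

Resistance network (inner→outer):
  R_cast iron = (1/1.71 − 1/1.72)/(4πk) = 0.003400/(4π·48.0) = 5.637×10^-6 K/W
  R_expanded polystyrene = (1/1.72 − 1/2.46)/(4πk) = 0.1749/(4π·0.0324) = 0.4295 K/W
  R_polyurethane foam = (1/2.46 − 1/2.72)/(4πk) = 0.03886/(4π·0.0223) = 0.1387 K/W
ΣR = 5.637×10^-6 + 0.4295 + 0.1387 = 0.5682 K/W
Q = ΔT/ΣR = (-181 °C − 18.7 °C)/0.5682 = -351 W
(Negative Q ⇒ heat flows inward; heat gain = 351 W.)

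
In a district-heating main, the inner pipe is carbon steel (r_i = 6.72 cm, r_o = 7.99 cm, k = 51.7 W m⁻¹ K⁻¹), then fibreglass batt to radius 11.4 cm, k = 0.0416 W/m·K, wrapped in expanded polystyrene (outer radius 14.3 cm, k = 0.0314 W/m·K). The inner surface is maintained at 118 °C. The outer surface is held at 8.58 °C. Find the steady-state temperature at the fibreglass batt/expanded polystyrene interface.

Resistance network (inner→outer):
  R'_carbon steel = ln(0.0799/0.0672)/(2πk) = 0.1731/(2π·51.7) = 5.329×10^-4 m·K/W
  R'_fibreglass batt = ln(0.114/0.0799)/(2πk) = 0.3554/(2π·0.0416) = 1.360 m·K/W
  R'_expanded polystyrene = ln(0.143/0.114)/(2πk) = 0.2266/(2π·0.0314) = 1.149 m·K/W
ΣR = 5.329×10^-4 + 1.360 + 1.149 = 2.510 m·K/W
Q' = ΔT/ΣR = (118 °C − 8.58 °C)/2.510 = 43.59 W/m
From the inner boundary to the fibreglass batt/expanded polystyrene interface, ΣR_partial = 1.361 m·K/W.
T_interface = T_in − Q'·ΣR_partial = 118 °C − (43.59)(1.361) = 58.7 °C

T = 58.7 °C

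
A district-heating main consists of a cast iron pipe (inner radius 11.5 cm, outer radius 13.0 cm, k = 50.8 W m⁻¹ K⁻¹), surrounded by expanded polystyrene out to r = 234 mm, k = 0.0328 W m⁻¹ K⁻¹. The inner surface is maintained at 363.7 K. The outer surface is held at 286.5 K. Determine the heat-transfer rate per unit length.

Treat each layer as a resistance in series:
  R'_cast iron = ln(0.130/0.115)/(2πk) = 0.1226/(2π·50.8) = 3.841×10^-4 m·K/W
  R'_expanded polystyrene = ln(0.234/0.130)/(2πk) = 0.5878/(2π·0.0328) = 2.852 m·K/W
ΣR = 3.841×10^-4 + 2.852 = 2.852 m·K/W
Q' = ΔT/ΣR = (363.7 K − 286.5 K)/2.852 = 27.1 W/m

Q' = 27.1 W/m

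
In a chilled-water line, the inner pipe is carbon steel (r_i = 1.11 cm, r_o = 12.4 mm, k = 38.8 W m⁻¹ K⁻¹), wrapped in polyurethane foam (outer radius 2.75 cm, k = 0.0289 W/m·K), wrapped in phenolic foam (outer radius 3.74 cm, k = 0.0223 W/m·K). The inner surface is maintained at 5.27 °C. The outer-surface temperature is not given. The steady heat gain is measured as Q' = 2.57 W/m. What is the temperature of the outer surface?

T_out = 22.2 °C

Sum the resistances:
  R'_carbon steel = ln(0.0124/0.0111)/(2πk) = 0.1108/(2π·38.8) = 4.543×10^-4 m·K/W
  R'_polyurethane foam = ln(0.0275/0.0124)/(2πk) = 0.7965/(2π·0.0289) = 4.386 m·K/W
  R'_phenolic foam = ln(0.0374/0.0275)/(2πk) = 0.3075/(2π·0.0223) = 2.195 m·K/W
ΣR = 6.581 m·K/W
ΔT = Q'·ΣR = 2.57 × 6.581 = 16.91 K
Heat flows inward, so T_out = T_in + ΔT = 5.27 + 16.91 = 22.2 °C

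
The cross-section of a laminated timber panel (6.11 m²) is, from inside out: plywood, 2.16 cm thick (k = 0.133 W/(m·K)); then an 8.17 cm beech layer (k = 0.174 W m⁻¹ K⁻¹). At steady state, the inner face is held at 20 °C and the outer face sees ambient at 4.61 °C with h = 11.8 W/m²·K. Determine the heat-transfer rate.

Series thermal resistances, inner to outer:
  R_plywood = L/(kA) = 0.0216/(0.133·6.11) = 0.02658 K/W
  R_beech = L/(kA) = 0.0817/(0.174·6.11) = 0.07685 K/W
  R_conv,out = 1/(hA) = 1/(11.8·6.11) = 0.01387 K/W
ΣR = 0.02658 + 0.07685 + 0.01387 = 0.1173 K/W
Q = ΔT/ΣR = (20 °C − 4.61 °C)/0.1173 = 131 W

Q = 131 W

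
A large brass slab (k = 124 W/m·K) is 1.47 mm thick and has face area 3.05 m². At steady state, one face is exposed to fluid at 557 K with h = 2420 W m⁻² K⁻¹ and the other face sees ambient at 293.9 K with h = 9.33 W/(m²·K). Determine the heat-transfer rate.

Q = 7.46 kW

Series thermal resistances, inner to outer:
  R_conv,in = 1/(hA) = 1/(2420·3.05) = 1.355×10^-4 K/W
  R_brass = L/(kA) = 0.00147/(124·3.05) = 3.887×10^-6 K/W
  R_conv,out = 1/(hA) = 1/(9.33·3.05) = 0.03514 K/W
ΣR = 1.355×10^-4 + 3.887×10^-6 + 0.03514 = 0.03528 K/W
Q = ΔT/ΣR = (557 K − 293.9 K)/0.03528 = 7460 W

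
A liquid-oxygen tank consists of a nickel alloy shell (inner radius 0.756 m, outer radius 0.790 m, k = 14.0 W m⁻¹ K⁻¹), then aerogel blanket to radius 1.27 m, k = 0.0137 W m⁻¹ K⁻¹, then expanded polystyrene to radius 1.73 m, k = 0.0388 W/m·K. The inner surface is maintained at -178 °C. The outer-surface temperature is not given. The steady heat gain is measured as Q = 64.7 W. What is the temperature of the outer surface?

Series resistances:
  R_nickel alloy = (1/0.756 − 1/0.790)/(4πk) = 0.05693/(4π·14.0) = 3.236×10^-4 K/W
  R_aerogel blanket = (1/0.790 − 1/1.27)/(4πk) = 0.4784/(4π·0.0137) = 2.779 K/W
  R_expanded polystyrene = (1/1.27 − 1/1.73)/(4πk) = 0.2094/(4π·0.0388) = 0.4294 K/W
ΣR = 3.209 K/W
ΔT = Q·ΣR = 64.7 × 3.209 = 207.6 K
Heat flows inward, so T_out = T_in + ΔT = -178 + 207.6 = 29.6 °C

T_out = 29.6 °C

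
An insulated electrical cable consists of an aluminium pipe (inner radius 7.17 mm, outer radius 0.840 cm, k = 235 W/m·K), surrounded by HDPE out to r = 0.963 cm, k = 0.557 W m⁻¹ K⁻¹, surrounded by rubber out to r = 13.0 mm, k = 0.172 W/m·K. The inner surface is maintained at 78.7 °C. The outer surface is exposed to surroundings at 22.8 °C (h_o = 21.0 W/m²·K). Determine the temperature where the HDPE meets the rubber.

T = 76.3 °C

Resistance network (inner→outer):
  R'_aluminium = ln(0.00840/0.00717)/(2πk) = 0.1583/(2π·235) = 1.072×10^-4 m·K/W
  R'_HDPE = ln(0.00963/0.00840)/(2πk) = 0.1367/(2π·0.557) = 0.03905 m·K/W
  R'_rubber = ln(0.0130/0.00963)/(2πk) = 0.3001/(2π·0.172) = 0.2777 m·K/W
  R'_conv,out = 1/(2πr h) = 1/(2π·0.0130·21.0) = 0.5830 m·K/W
ΣR = 1.072×10^-4 + 0.03905 + 0.2777 + 0.5830 = 0.8999 m·K/W
Q' = ΔT/ΣR = (78.7 °C − 22.8 °C)/0.8999 = 62.12 W/m
From the inner boundary to the HDPE/rubber interface, ΣR_partial = 0.03916 m·K/W.
T_interface = T_in − Q'·ΣR_partial = 78.7 °C − (62.12)(0.03916) = 76.3 °C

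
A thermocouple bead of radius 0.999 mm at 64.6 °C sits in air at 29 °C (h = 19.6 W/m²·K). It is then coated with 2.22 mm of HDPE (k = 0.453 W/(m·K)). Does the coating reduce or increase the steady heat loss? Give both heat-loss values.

Critical radius for a sphere: r_cr = 2k/h = 0.0462 m = 4.62 cm.
Outer radius after coating: r₂ = 9.99×10^-4 + 0.00222 = 0.003219 m.
Since r₁ < r_cr and r₂ ≤ r_cr, the coating moves toward the maximum at r_cr — heat loss rises.
Bare: R = 1/(4πr₁²h) = 4068 K/W; Q = 35.6/4068 = 0.00875 W.
Coated: R = R_cond + R_conv = 513.1 K/W; Q = 35.6/513.1 = 0.0694 W.

increases: 0.00875 → 0.0694 W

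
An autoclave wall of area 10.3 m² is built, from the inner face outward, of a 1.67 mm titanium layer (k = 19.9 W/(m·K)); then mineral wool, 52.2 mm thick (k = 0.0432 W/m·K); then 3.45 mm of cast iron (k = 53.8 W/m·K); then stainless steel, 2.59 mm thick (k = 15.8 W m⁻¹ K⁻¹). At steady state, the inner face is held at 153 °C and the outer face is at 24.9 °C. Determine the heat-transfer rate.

Q = 1090 W

Resistance network (inner→outer):
  R_titanium = L/(kA) = 0.00167/(19.9·10.3) = 8.148×10^-6 K/W
  R_mineral wool = L/(kA) = 0.0522/(0.0432·10.3) = 0.1173 K/W
  R_cast iron = L/(kA) = 0.00345/(53.8·10.3) = 6.226×10^-6 K/W
  R_stainless steel = L/(kA) = 0.00259/(15.8·10.3) = 1.591×10^-5 K/W
ΣR = 8.148×10^-6 + 0.1173 + 6.226×10^-6 + 1.591×10^-5 = 0.1173 K/W
Q = ΔT/ΣR = (153 °C − 24.9 °C)/0.1173 = 1090 W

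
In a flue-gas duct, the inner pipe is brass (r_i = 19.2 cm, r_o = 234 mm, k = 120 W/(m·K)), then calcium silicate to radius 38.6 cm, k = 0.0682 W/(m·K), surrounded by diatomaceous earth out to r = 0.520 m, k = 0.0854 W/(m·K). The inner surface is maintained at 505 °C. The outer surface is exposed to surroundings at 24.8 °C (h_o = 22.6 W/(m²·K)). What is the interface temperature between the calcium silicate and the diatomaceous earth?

Series thermal resistances, inner to outer:
  R'_brass = ln(0.234/0.192)/(2πk) = 0.1978/(2π·120) = 2.624×10^-4 m·K/W
  R'_calcium silicate = ln(0.386/0.234)/(2πk) = 0.5005/(2π·0.0682) = 1.168 m·K/W
  R'_diatomaceous earth = ln(0.520/0.386)/(2πk) = 0.2980/(2π·0.0854) = 0.5553 m·K/W
  R'_conv,out = 1/(2πr h) = 1/(2π·0.520·22.6) = 0.01354 m·K/W
ΣR = 2.624×10^-4 + 1.168 + 0.5553 + 0.01354 = 1.737 m·K/W
Q' = ΔT/ΣR = (505 °C − 24.8 °C)/1.737 = 276.5 W/m
From the inner boundary to the calcium silicate/diatomaceous earth interface, ΣR_partial = 1.168 m·K/W.
T_interface = T_in − Q'·ΣR_partial = 505 °C − (276.5)(1.168) = 182 °C

T = 182 °C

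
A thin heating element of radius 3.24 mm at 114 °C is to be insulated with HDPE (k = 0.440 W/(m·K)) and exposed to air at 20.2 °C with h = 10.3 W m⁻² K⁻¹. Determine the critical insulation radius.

For a cylinder, r_cr = k_ins/h = 0.440/10.3 = 0.0427 m = 4.27 cm

r_cr = 4.27 cm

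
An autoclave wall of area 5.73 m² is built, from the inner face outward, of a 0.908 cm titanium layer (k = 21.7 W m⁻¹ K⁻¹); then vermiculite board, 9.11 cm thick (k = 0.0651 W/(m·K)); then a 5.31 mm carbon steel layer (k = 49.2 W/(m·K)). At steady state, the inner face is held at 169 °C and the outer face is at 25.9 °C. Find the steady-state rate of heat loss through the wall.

Q = 586 W

Resistance network (inner→outer):
  R_titanium = L/(kA) = 0.00908/(21.7·5.73) = 7.302×10^-5 K/W
  R_vermiculite board = L/(kA) = 0.0911/(0.0651·5.73) = 0.2442 K/W
  R_carbon steel = L/(kA) = 0.00531/(49.2·5.73) = 1.884×10^-5 K/W
ΣR = 7.302×10^-5 + 0.2442 + 1.884×10^-5 = 0.2443 K/W
Q = ΔT/ΣR = (169 °C − 25.9 °C)/0.2443 = 586 W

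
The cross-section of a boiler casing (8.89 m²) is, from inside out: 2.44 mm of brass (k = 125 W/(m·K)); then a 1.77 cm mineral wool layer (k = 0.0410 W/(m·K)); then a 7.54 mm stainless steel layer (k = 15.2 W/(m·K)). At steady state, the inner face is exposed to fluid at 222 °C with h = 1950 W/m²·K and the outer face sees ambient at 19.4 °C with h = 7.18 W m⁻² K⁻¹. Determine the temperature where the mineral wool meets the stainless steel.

Treat each layer as a resistance in series:
  R_conv,in = 1/(hA) = 1/(1950·8.89) = 5.769×10^-5 K/W
  R_brass = L/(kA) = 0.00244/(125·8.89) = 2.196×10^-6 K/W
  R_mineral wool = L/(kA) = 0.0177/(0.0410·8.89) = 0.04856 K/W
  R_stainless steel = L/(kA) = 0.00754/(15.2·8.89) = 5.580×10^-5 K/W
  R_conv,out = 1/(hA) = 1/(7.18·8.89) = 0.01567 K/W
ΣR = 5.769×10^-5 + 2.196×10^-6 + 0.04856 + 5.580×10^-5 + 0.01567 = 0.06435 K/W
Q = ΔT/ΣR = (222 °C − 19.4 °C)/0.06435 = 3148 W
From the inner boundary to the mineral wool/stainless steel interface, ΣR_partial = 0.04862 K/W.
T_interface = T_in − Q·ΣR_partial = 222 °C − (3148)(0.04862) = 68.9 °C

T = 68.9 °C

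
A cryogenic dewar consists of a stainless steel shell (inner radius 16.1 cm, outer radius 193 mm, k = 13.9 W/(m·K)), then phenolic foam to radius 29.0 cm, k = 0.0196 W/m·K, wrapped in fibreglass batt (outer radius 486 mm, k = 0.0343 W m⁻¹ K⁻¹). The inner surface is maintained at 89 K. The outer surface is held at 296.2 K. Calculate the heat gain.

Q = 20.2 W

Series thermal resistances, inner to outer:
  R_stainless steel = (1/0.161 − 1/0.193)/(4πk) = 1.030/(4π·13.9) = 0.005896 K/W
  R_phenolic foam = (1/0.193 − 1/0.290)/(4πk) = 1.733/(4π·0.0196) = 7.036 K/W
  R_fibreglass batt = (1/0.290 − 1/0.486)/(4πk) = 1.391/(4π·0.0343) = 3.226 K/W
ΣR = 0.005896 + 7.036 + 3.226 = 10.27 K/W
Q = ΔT/ΣR = (89 K − 296.2 K)/10.27 = -20.2 W
(Negative Q ⇒ heat flows inward; heat gain = 20.2 W.)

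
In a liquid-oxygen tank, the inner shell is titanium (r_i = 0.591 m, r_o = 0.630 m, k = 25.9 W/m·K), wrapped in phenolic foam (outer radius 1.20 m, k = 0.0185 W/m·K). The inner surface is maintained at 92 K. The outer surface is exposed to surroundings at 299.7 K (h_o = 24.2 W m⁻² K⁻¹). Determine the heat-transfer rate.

Q = 64.0 W

Treat each layer as a resistance in series:
  R_titanium = (1/0.591 − 1/0.630)/(4πk) = 0.1047/(4π·25.9) = 3.218×10^-4 K/W
  R_phenolic foam = (1/0.630 − 1/1.20)/(4πk) = 0.7540/(4π·0.0185) = 3.243 K/W
  R_conv,out = 1/(4πr²h) = 1/(4π·1.20²·24.2) = 0.002284 K/W
ΣR = 3.218×10^-4 + 3.243 + 0.002284 = 3.246 K/W
Q = ΔT/ΣR = (92 K − 299.7 K)/3.246 = -64.0 W
(Negative Q ⇒ heat flows inward; heat gain = 64.0 W.)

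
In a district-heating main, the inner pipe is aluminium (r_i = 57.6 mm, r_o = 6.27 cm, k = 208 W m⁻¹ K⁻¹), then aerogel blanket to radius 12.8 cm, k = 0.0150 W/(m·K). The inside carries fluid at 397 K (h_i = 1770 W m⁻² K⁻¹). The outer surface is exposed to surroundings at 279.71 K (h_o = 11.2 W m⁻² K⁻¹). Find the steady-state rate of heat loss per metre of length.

Resistance network (inner→outer):
  R'_conv,in = 1/(2πr h) = 1/(2π·0.0576·1770) = 0.001561 m·K/W
  R'_aluminium = ln(0.0627/0.0576)/(2πk) = 0.08484/(2π·208) = 6.492×10^-5 m·K/W
  R'_aerogel blanket = ln(0.128/0.0627)/(2πk) = 0.7137/(2π·0.0150) = 7.572 m·K/W
  R'_conv,out = 1/(2πr h) = 1/(2π·0.128·11.2) = 0.1110 m·K/W
ΣR = 0.001561 + 6.492×10^-5 + 7.572 + 0.1110 = 7.685 m·K/W
Q' = ΔT/ΣR = (397 K − 279.71 K)/7.685 = 15.3 W/m

Q' = 15.3 W/m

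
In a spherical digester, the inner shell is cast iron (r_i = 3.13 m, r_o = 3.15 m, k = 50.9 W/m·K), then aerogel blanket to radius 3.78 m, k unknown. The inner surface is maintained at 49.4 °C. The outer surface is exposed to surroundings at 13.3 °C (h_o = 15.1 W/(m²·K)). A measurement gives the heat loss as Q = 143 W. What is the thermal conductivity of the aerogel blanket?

k = 0.0167 W/m·K

ΣR = ΔT/Q = |49.4 − 13.3|/143 = 0.2524 K/W
Known resistances:
  R_cast iron = (1/3.13 − 1/3.15)/(4πk) = 0.002029/(4π·50.9) = 3.171×10^-6 K/W
  R_conv,out = 1/(4πr²h) = 1/(4π·3.78²·15.1) = 3.688×10^-4 K/W
R_aerogel blanket = ΣR − ΣR_known = 0.2524 − 3.720×10^-4 = 0.2520 K/W
(1/r₁−1/r₂)/(4πk) = 0.2520 ⇒ k = 0.05291/(4π·0.2520) = 0.0167 W/m·K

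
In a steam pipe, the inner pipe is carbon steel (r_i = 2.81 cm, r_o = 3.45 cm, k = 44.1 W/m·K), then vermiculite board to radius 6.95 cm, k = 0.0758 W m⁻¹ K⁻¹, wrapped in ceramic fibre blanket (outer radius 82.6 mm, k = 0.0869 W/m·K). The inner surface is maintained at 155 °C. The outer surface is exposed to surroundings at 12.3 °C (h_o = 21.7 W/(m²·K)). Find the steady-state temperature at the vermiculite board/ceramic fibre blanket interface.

T = 43.1 °C

Series thermal resistances, inner to outer:
  R'_carbon steel = ln(0.0345/0.0281)/(2πk) = 0.2052/(2π·44.1) = 7.405×10^-4 m·K/W
  R'_vermiculite board = ln(0.0695/0.0345)/(2πk) = 0.7004/(2π·0.0758) = 1.471 m·K/W
  R'_ceramic fibre blanket = ln(0.0826/0.0695)/(2πk) = 0.1727/(2π·0.0869) = 0.3163 m·K/W
  R'_conv,out = 1/(2πr h) = 1/(2π·0.0826·21.7) = 0.08879 m·K/W
ΣR = 7.405×10^-4 + 1.471 + 0.3163 + 0.08879 = 1.877 m·K/W
Q' = ΔT/ΣR = (155 °C − 12.3 °C)/1.877 = 76.03 W/m
From the inner boundary to the vermiculite board/ceramic fibre blanket interface, ΣR_partial = 1.472 m·K/W.
T_interface = T_in − Q'·ΣR_partial = 155 °C − (76.03)(1.472) = 43.1 °C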